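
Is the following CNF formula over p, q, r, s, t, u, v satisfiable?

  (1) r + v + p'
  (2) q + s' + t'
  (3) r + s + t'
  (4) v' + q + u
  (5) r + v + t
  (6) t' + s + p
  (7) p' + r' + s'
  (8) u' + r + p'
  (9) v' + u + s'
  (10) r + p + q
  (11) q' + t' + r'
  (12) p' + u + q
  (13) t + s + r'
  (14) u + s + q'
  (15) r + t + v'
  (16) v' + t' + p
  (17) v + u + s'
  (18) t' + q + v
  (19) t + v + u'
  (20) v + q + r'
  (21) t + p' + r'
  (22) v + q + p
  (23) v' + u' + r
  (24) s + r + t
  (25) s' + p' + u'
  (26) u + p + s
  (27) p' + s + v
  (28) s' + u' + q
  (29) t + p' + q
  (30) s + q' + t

Suppose r = 1.
Suppose p = 1.
(s') alone gives s = 0.
(t) alone gives t = 1.
(q') alone gives q = 0.
(u) alone gives u = 1.
(v) alone gives v = 1.
Every clause now holds.
A satisfying assignment: p: 1; q: 0; r: 1; s: 0; t: 1; u: 1; v: 1.

Yes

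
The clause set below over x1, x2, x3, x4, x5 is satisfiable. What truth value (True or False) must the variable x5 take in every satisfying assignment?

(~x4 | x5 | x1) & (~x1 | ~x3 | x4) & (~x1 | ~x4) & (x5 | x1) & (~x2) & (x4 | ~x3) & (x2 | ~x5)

Suppose x5 = 1.
From the singleton clause (~x2), x2 = 0.
But (x2) is also a unit clause — contradiction.
So every satisfying assignment has x5 = False.

False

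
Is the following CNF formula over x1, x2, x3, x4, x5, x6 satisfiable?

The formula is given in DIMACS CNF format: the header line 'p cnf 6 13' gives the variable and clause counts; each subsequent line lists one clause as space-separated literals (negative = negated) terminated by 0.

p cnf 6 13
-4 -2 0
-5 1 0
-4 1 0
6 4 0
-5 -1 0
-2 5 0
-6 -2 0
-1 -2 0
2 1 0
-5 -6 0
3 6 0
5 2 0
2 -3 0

No, unsatisfiable

Suppose x4 = False.
(x6) alone gives x6 = True.
(¬x2) alone gives x2 = False.
(x1) alone gives x1 = True.
(¬x5) alone gives x5 = False.
Now (x5) is unsatisfied and unit — conflict.
That branch fails; take x4 = True instead.
(¬x2) alone gives x2 = False.
(x1) alone gives x1 = True.
(¬x5) alone gives x5 = False.
Now (x5) is unsatisfied and unit — conflict.
Either choice for x4 ends in contradiction.
No assignment satisfies every clause.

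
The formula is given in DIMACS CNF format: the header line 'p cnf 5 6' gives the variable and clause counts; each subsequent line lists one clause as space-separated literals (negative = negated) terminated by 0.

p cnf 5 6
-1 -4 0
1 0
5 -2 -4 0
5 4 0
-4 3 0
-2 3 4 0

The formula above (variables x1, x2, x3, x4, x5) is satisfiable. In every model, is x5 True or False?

Suppose x5 = False.
(x1) alone gives x1 = True.
(¬x4) alone gives x4 = False.
Now (x4) is unsatisfied and unit — conflict.
So every satisfying assignment has x5 = True.

True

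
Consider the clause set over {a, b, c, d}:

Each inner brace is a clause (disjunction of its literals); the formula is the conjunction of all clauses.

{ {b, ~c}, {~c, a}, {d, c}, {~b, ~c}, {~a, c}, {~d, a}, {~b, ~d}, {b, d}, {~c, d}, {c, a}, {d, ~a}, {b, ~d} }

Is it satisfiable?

Branch on b: set b = 1.
The clause (~c) is unit, so c = 0.
The clause (d) is unit, so d = 1.
Now (~d) is unsatisfied and unit — conflict.
Undo b and try b = 0.
The clause (~c) is unit, so c = 0.
The clause (d) is unit, so d = 1.
Now (~d) is unsatisfied and unit — conflict.
Either choice for b ends in contradiction.
No assignment satisfies every clause.

No, unsatisfiable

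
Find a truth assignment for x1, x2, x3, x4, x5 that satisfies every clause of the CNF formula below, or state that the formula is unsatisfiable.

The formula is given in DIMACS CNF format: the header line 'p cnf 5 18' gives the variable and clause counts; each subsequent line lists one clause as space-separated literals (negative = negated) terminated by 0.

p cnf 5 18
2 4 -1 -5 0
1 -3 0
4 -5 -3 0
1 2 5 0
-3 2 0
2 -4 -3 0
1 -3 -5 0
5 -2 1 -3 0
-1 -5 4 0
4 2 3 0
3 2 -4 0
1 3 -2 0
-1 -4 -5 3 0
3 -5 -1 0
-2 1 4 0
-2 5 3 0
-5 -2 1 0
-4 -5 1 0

Try x1 = True.
Try x3 = True.
Unit clause (x2) forces x2 = True.
Try x4 = True.
All clauses hold; x5 can take either value.

x1: True; x2: True; x3: True; x4: True; x5: False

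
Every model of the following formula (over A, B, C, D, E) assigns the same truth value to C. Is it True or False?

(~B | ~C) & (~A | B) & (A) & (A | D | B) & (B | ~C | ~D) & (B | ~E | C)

Suppose C = 1.
Unit clause (~B) forces B = 0.
Unit clause (~A) forces A = 0.
Now (A) is unsatisfied and unit — conflict.
So every satisfying assignment has C = False.

False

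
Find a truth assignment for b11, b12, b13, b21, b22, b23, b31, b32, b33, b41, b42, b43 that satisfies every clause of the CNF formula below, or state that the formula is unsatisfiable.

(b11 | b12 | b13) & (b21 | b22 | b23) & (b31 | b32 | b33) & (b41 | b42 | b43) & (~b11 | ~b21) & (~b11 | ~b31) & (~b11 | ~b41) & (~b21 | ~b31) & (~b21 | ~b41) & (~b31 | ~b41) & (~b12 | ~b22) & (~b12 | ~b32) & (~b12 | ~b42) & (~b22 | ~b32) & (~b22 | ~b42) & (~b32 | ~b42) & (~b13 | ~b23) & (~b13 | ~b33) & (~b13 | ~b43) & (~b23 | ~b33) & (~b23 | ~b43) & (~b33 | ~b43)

Case b11 = 0:
Case b12 = 1:
From the singleton clause (~b22), b22 = 0.
From the singleton clause (~b32), b32 = 0.
From the singleton clause (~b42), b42 = 0.
Case b21 = 1:
From the singleton clause (~b31), b31 = 0.
From the singleton clause (b33), b33 = 1.
From the singleton clause (~b41), b41 = 0.
From the singleton clause (b43), b43 = 1.
But (~b43) is also a unit clause — contradiction.
Backtrack on b21: now try b21 = 0.
From the singleton clause (b23), b23 = 1.
From the singleton clause (~b13), b13 = 0.
From the singleton clause (~b33), b33 = 0.
From the singleton clause (b31), b31 = 1.
From the singleton clause (~b41), b41 = 0.
From the singleton clause (b43), b43 = 1.
But (~b43) is also a unit clause — contradiction.
Neither b21 = 1 nor b21 = 0 works.
Backtrack on b12: now try b12 = 0.
From the singleton clause (b13), b13 = 1.
From the singleton clause (~b23), b23 = 0.
From the singleton clause (~b33), b33 = 0.
From the singleton clause (~b43), b43 = 0.
Case b21 = 1:
From the singleton clause (~b31), b31 = 0.
From the singleton clause (b32), b32 = 1.
From the singleton clause (~b41), b41 = 0.
From the singleton clause (b42), b42 = 1.
But (~b42) is also a unit clause — contradiction.
Backtrack on b21: now try b21 = 0.
From the singleton clause (b22), b22 = 1.
From the singleton clause (~b32), b32 = 0.
From the singleton clause (b31), b31 = 1.
From the singleton clause (~b41), b41 = 0.
From the singleton clause (b42), b42 = 1.
But (~b42) is also a unit clause — contradiction.
Neither b21 = 1 nor b21 = 0 works.
Neither b12 = 1 nor b12 = 0 works.
Backtrack on b11: now try b11 = 1.
From the singleton clause (~b21), b21 = 0.
From the singleton clause (~b31), b31 = 0.
From the singleton clause (~b41), b41 = 0.
Case b22 = 1:
From the singleton clause (~b12), b12 = 0.
From the singleton clause (~b32), b32 = 0.
From the singleton clause (b33), b33 = 1.
From the singleton clause (~b42), b42 = 0.
From the singleton clause (b43), b43 = 1.
But (~b43) is also a unit clause — contradiction.
Backtrack on b22: now try b22 = 0.
From the singleton clause (b23), b23 = 1.
From the singleton clause (~b13), b13 = 0.
From the singleton clause (~b33), b33 = 0.
From the singleton clause (b32), b32 = 1.
From the singleton clause (~b12), b12 = 0.
From the singleton clause (~b42), b42 = 0.
From the singleton clause (b43), b43 = 1.
But (~b43) is also a unit clause — contradiction.
Neither b22 = 1 nor b22 = 0 works.
Neither b11 = 1 nor b11 = 0 works.

UNSATISFIABLE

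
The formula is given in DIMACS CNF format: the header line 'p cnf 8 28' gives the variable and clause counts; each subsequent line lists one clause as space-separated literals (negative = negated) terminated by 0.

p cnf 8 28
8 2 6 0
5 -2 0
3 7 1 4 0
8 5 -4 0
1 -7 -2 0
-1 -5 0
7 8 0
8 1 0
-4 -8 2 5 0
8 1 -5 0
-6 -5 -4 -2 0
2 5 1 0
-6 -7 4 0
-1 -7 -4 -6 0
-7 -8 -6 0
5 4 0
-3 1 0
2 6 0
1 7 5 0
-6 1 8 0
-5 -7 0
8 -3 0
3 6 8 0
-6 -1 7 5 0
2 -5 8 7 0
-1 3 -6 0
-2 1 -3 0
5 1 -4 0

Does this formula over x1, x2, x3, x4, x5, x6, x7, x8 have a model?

Yes

Case x5 = True:
Unit clause (¬x1) forces x1 = False.
Unit clause (x8) forces x8 = True.
Unit clause (¬x3) forces x3 = False.
Unit clause (¬x7) forces x7 = False.
Unit clause (x4) forces x4 = True.
Case x6 = False:
Unit clause (x2) forces x2 = True.
Every clause now holds.
A satisfying assignment: x1=False, x2=True, x3=False, x4=True, x5=True, x6=False, x7=False, x8=True.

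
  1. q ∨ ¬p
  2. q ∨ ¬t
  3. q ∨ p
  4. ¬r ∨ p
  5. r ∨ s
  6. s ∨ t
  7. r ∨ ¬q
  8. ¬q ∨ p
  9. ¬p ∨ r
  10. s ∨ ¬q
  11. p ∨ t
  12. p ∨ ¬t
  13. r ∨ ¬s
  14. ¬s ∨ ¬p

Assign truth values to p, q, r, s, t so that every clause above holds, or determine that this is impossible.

UNSATISFIABLE

Try q = True.
From the singleton clause (r), r = True.
From the singleton clause (p), p = True.
From the singleton clause (s), s = True.
That conflicts with the unit clause (¬s).
Backtrack on q: now try q = False.
From the singleton clause (¬p), p = False.
That conflicts with the unit clause (p).
Neither q = True nor q = False works.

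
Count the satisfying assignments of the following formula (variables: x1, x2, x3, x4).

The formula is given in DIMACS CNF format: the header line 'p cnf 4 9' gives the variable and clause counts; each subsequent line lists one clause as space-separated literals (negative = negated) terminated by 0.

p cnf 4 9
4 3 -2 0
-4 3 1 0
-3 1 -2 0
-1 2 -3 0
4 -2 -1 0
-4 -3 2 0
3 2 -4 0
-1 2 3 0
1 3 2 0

3

There are 2^4 = 16 truth assignments over (x1, x2, x3, x4).
Check each against the 9 clauses (columns in the order x1, x2, x3, x4):
  F F F F  ✗ fails (x1 ∨ x3 ∨ x2)
  F F F T  ✗ fails (¬x4 ∨ x3 ∨ x1)
  F F T F  ✓ satisfies all
  F F T T  ✗ fails (¬x4 ∨ ¬x3 ∨ x2)
  F T F F  ✗ fails (x4 ∨ x3 ∨ ¬x2)
  F T F T  ✗ fails (¬x4 ∨ x3 ∨ x1)
  F T T F  ✗ fails (¬x3 ∨ x1 ∨ ¬x2)
  F T T T  ✗ fails (¬x3 ∨ x1 ∨ ¬x2)
  T F F F  ✗ fails (¬x1 ∨ x2 ∨ x3)
  T F F T  ✗ fails (x3 ∨ x2 ∨ ¬x4)
  T F T F  ✗ fails (¬x1 ∨ x2 ∨ ¬x3)
  T F T T  ✗ fails (¬x1 ∨ x2 ∨ ¬x3)
  T T F F  ✗ fails (x4 ∨ x3 ∨ ¬x2)
  T T F T  ✓ satisfies all
  T T T F  ✗ fails (x4 ∨ ¬x2 ∨ ¬x1)
  T T T T  ✓ satisfies all
3 of the 16 rows are models.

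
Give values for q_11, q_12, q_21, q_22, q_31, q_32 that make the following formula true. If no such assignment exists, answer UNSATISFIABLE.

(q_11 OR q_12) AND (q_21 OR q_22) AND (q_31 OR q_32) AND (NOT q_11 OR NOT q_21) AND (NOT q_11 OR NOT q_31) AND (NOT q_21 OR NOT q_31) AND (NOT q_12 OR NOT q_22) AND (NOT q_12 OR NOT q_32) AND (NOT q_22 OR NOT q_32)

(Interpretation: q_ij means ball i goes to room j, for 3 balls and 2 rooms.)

Branch on q_11: set q_11 = true.
(NOT q_21) alone gives q_21 = false.
(q_22) alone gives q_22 = true.
(NOT q_31) alone gives q_31 = false.
(q_32) alone gives q_32 = true.
That conflicts with the unit clause (NOT q_32).
That branch fails; take q_11 = false instead.
(q_12) alone gives q_12 = true.
(NOT q_22) alone gives q_22 = false.
(q_21) alone gives q_21 = true.
(NOT q_31) alone gives q_31 = false.
(q_32) alone gives q_32 = true.
That conflicts with the unit clause (NOT q_32).
Neither q_11 = true nor q_11 = false works.

UNSATISFIABLE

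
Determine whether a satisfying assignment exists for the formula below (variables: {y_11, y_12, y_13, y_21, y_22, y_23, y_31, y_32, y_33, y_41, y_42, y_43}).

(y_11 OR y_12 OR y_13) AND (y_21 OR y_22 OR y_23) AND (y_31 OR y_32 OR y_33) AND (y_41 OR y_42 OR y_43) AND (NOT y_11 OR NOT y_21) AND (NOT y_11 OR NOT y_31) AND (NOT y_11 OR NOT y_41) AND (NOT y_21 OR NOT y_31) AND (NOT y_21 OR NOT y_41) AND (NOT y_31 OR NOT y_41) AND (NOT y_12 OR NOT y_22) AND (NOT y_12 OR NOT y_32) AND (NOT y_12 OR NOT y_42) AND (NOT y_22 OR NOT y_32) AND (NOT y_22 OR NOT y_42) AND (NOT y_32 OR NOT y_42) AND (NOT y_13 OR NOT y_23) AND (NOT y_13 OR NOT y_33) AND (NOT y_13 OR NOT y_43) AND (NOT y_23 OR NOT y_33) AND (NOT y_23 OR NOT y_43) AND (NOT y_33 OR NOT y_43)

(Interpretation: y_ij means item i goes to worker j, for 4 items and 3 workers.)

No, unsatisfiable

Suppose y_11 = false.
Suppose y_12 = true.
From the singleton clause (NOT y_22), y_22 = false.
From the singleton clause (NOT y_32), y_32 = false.
From the singleton clause (NOT y_42), y_42 = false.
Suppose y_21 = true.
From the singleton clause (NOT y_31), y_31 = false.
From the singleton clause (y_33), y_33 = true.
From the singleton clause (NOT y_41), y_41 = false.
From the singleton clause (y_43), y_43 = true.
That conflicts with the unit clause (NOT y_43).
That branch fails; take y_21 = false instead.
From the singleton clause (y_23), y_23 = true.
From the singleton clause (NOT y_13), y_13 = false.
From the singleton clause (NOT y_33), y_33 = false.
From the singleton clause (y_31), y_31 = true.
From the singleton clause (NOT y_41), y_41 = false.
From the singleton clause (y_43), y_43 = true.
That conflicts with the unit clause (NOT y_43).
Either choice for y_21 ends in contradiction.
That branch fails; take y_12 = false instead.
From the singleton clause (y_13), y_13 = true.
From the singleton clause (NOT y_23), y_23 = false.
From the singleton clause (NOT y_33), y_33 = false.
From the singleton clause (NOT y_43), y_43 = false.
Suppose y_21 = true.
From the singleton clause (NOT y_31), y_31 = false.
From the singleton clause (y_32), y_32 = true.
From the singleton clause (NOT y_41), y_41 = false.
From the singleton clause (y_42), y_42 = true.
That conflicts with the unit clause (NOT y_42).
That branch fails; take y_21 = false instead.
From the singleton clause (y_22), y_22 = true.
From the singleton clause (NOT y_32), y_32 = false.
From the singleton clause (y_31), y_31 = true.
From the singleton clause (NOT y_41), y_41 = false.
From the singleton clause (y_42), y_42 = true.
That conflicts with the unit clause (NOT y_42).
Either choice for y_21 ends in contradiction.
Either choice for y_12 ends in contradiction.
That branch fails; take y_11 = true instead.
From the singleton clause (NOT y_21), y_21 = false.
From the singleton clause (NOT y_31), y_31 = false.
From the singleton clause (NOT y_41), y_41 = false.
Suppose y_22 = true.
From the singleton clause (NOT y_12), y_12 = false.
From the singleton clause (NOT y_32), y_32 = false.
From the singleton clause (y_33), y_33 = true.
From the singleton clause (NOT y_42), y_42 = false.
From the singleton clause (y_43), y_43 = true.
That conflicts with the unit clause (NOT y_43).
That branch fails; take y_22 = false instead.
From the singleton clause (y_23), y_23 = true.
From the singleton clause (NOT y_13), y_13 = false.
From the singleton clause (NOT y_33), y_33 = false.
From the singleton clause (y_32), y_32 = true.
From the singleton clause (NOT y_12), y_12 = false.
From the singleton clause (NOT y_42), y_42 = false.
From the singleton clause (y_43), y_43 = true.
That conflicts with the unit clause (NOT y_43).
Either choice for y_22 ends in contradiction.
Either choice for y_11 ends in contradiction.
No assignment satisfies every clause.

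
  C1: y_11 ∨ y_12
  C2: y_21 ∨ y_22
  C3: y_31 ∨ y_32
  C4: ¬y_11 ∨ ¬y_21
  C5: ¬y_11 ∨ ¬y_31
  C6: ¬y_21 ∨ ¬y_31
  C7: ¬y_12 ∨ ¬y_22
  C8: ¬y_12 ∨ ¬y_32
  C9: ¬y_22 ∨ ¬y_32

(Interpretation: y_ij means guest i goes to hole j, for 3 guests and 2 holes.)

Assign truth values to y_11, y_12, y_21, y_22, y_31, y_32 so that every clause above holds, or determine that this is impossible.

Suppose y_11 = True.
The clause (¬y_21) is unit, so y_21 = False.
The clause (y_22) is unit, so y_22 = True.
The clause (¬y_31) is unit, so y_31 = False.
The clause (y_32) is unit, so y_32 = True.
Now (¬y_32) is unsatisfied and unit — conflict.
That branch fails; take y_11 = False instead.
The clause (y_12) is unit, so y_12 = True.
The clause (¬y_22) is unit, so y_22 = False.
The clause (y_21) is unit, so y_21 = True.
The clause (¬y_31) is unit, so y_31 = False.
The clause (y_32) is unit, so y_32 = True.
Now (¬y_32) is unsatisfied and unit — conflict.
Either choice for y_11 ends in contradiction.

UNSATISFIABLE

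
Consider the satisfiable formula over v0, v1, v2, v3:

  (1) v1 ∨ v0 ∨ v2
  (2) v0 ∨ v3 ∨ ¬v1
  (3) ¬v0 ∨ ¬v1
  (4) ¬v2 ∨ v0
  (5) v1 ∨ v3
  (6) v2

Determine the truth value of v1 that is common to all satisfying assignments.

Suppose v1 = True.
From the singleton clause (¬v0), v0 = False.
From the singleton clause (v3), v3 = True.
From the singleton clause (¬v2), v2 = False.
Now (v2) is unsatisfied and unit — conflict.
So every satisfying assignment has v1 = False.

False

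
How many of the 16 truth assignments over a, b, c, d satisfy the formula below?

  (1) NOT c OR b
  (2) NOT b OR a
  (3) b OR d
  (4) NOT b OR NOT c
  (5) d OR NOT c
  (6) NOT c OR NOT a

4

There are 2^4 = 16 truth assignments over (a, b, c, d).
Split on b. With b = true, the clauses containing b are satisfied and NOT b drops from the rest; 2 of the 2^3 = 8 assignments to the other variables satisfy what remains.
With b = false, by the same count on the reduced clause set, 2 assignments work.
Total: 2 + 2 = 4.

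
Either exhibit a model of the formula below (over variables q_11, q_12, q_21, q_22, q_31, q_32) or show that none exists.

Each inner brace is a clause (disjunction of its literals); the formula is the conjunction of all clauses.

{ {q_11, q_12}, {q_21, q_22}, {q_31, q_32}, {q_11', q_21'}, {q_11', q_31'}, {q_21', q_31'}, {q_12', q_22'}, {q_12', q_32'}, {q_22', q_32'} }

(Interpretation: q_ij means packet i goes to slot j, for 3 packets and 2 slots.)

UNSATISFIABLE

Case q_11 = 1:
Unit clause (q_21') forces q_21 = 0.
Unit clause (q_22) forces q_22 = 1.
Unit clause (q_31') forces q_31 = 0.
Unit clause (q_32) forces q_32 = 1.
Now (q_32') is unsatisfied and unit — conflict.
Backtrack on q_11: now try q_11 = 0.
Unit clause (q_12) forces q_12 = 1.
Unit clause (q_22') forces q_22 = 0.
Unit clause (q_21) forces q_21 = 1.
Unit clause (q_31') forces q_31 = 0.
Unit clause (q_32) forces q_32 = 1.
Now (q_32') is unsatisfied and unit — conflict.
Both values of q_11 lead to a conflict.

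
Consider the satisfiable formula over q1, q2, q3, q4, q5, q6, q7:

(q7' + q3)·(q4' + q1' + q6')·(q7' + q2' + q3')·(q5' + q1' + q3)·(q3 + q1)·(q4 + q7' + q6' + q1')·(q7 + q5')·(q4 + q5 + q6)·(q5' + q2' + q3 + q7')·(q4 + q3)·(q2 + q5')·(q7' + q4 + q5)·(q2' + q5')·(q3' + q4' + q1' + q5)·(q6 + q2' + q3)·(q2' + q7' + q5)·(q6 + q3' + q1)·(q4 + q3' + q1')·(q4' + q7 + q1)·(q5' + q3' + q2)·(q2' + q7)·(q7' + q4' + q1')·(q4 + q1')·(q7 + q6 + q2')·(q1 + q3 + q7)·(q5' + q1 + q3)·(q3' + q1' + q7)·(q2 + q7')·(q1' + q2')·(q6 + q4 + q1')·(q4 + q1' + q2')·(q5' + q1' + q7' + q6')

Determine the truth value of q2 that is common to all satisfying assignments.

False

Suppose q2 = 1.
(q5') alone gives q5 = 0.
(q7') alone gives q7 = 0.
Now (q7) is unsatisfied and unit — conflict.
So every satisfying assignment has q2 = False.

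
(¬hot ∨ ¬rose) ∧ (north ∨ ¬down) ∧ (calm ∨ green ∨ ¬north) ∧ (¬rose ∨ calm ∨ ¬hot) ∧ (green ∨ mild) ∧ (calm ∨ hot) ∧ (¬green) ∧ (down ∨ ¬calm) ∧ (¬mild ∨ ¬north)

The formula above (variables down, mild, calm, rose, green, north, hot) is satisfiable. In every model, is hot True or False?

Suppose hot = False.
(calm) alone gives calm = True.
(¬green) alone gives green = False.
(mild) alone gives mild = True.
(down) alone gives down = True.
(north) alone gives north = True.
But (¬north) is also a unit clause — contradiction.
So every satisfying assignment has hot = True.

True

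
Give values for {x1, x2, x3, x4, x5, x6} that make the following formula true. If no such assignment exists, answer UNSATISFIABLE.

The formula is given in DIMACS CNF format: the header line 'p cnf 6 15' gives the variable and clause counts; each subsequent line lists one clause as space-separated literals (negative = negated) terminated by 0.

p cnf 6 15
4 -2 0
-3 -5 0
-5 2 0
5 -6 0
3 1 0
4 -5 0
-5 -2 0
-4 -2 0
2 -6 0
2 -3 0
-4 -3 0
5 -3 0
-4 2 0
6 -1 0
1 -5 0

UNSATISFIABLE

Try x4 = True.
From the singleton clause (¬x2), x2 = False.
That conflicts with the unit clause (x2).
That branch fails; take x4 = False instead.
From the singleton clause (¬x2), x2 = False.
From the singleton clause (¬x5), x5 = False.
From the singleton clause (¬x6), x6 = False.
From the singleton clause (¬x3), x3 = False.
From the singleton clause (x1), x1 = True.
That conflicts with the unit clause (¬x1).
Both values of x4 lead to a conflict.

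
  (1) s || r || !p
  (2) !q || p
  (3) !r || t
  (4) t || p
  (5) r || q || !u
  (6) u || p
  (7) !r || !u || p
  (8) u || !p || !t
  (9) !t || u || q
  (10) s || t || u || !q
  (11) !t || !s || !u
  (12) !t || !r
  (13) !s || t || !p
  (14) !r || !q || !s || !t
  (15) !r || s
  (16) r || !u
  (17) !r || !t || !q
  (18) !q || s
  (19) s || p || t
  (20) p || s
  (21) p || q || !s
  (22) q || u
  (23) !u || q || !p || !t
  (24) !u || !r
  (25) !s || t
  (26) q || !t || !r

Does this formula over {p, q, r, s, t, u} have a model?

No

Case q = false:
From the singleton clause (u), u = true.
From the singleton clause (r), r = true.
Now (!r) is unsatisfied and unit — conflict.
So q must be the other value — set q = true.
From the singleton clause (p), p = true.
From the singleton clause (s), s = true.
From the singleton clause (t), t = true.
From the singleton clause (u), u = true.
Now (!u) is unsatisfied and unit — conflict.
Neither q = true nor q = false works.
No assignment satisfies every clause.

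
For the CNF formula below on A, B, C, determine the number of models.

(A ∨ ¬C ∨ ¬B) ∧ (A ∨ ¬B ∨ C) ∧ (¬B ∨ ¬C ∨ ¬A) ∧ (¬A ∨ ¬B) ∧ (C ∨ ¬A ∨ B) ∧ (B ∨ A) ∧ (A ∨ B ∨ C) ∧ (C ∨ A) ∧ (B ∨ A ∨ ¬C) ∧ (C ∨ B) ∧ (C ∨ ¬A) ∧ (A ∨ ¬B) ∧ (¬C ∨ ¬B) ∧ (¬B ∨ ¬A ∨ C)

There are 2^3 = 8 truth assignments over (A, B, C).
Check each against the 14 clauses (columns in the order A, B, C):
  F F F  ✗ fails (B ∨ A)
  F F T  ✗ fails (B ∨ A)
  F T F  ✗ fails (A ∨ ¬B ∨ C)
  F T T  ✗ fails (A ∨ ¬C ∨ ¬B)
  T F F  ✗ fails (C ∨ ¬A ∨ B)
  T F T  ✓ satisfies all
  T T F  ✗ fails (¬A ∨ ¬B)
  T T T  ✗ fails (¬B ∨ ¬C ∨ ¬A)
1 of the 8 rows is a model.

1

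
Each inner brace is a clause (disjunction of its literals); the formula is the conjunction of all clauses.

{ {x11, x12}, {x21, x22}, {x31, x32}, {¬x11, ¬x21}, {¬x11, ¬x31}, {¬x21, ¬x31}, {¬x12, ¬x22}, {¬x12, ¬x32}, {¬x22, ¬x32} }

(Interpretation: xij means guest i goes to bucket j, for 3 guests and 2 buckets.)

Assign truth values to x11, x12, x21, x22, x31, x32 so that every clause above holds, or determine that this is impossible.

UNSATISFIABLE

Case x11 = True:
The clause (¬x21) is unit, so x21 = False.
The clause (x22) is unit, so x22 = True.
The clause (¬x31) is unit, so x31 = False.
The clause (x32) is unit, so x32 = True.
Now (¬x32) is unsatisfied and unit — conflict.
Undo x11 and try x11 = False.
The clause (x12) is unit, so x12 = True.
The clause (¬x22) is unit, so x22 = False.
The clause (x21) is unit, so x21 = True.
The clause (¬x31) is unit, so x31 = False.
The clause (x32) is unit, so x32 = True.
Now (¬x32) is unsatisfied and unit — conflict.
Either choice for x11 ends in contradiction.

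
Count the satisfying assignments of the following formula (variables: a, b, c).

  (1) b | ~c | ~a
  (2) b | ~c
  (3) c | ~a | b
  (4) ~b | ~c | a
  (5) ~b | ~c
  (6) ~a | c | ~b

2

There are 2^3 = 8 truth assignments over (a, b, c).
Check each against the 6 clauses (columns in the order a, b, c):
  F F F  ✓ satisfies all
  F F T  ✗ fails (b | ~c)
  F T F  ✓ satisfies all
  F T T  ✗ fails (~b | ~c | a)
  T F F  ✗ fails (c | ~a | b)
  T F T  ✗ fails (b | ~c | ~a)
  T T F  ✗ fails (~a | c | ~b)
  T T T  ✗ fails (~b | ~c)
2 of the 8 rows are models.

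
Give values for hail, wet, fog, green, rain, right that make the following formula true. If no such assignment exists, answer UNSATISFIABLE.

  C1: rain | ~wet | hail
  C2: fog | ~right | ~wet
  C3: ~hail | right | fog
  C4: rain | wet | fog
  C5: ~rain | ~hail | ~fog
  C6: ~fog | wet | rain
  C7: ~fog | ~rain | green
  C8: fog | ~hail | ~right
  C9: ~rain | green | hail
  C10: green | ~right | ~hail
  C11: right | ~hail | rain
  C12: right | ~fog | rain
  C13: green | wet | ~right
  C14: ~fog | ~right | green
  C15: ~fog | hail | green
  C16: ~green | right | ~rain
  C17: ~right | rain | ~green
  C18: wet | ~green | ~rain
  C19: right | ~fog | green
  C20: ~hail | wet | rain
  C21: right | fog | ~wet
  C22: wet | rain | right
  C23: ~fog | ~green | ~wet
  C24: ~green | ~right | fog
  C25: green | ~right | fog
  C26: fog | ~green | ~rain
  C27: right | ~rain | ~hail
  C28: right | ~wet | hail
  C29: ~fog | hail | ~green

UNSATISFIABLE

Branch on rain: set rain = 1.
Branch on hail: set hail = 0.
(green) alone gives green = 1.
(right) alone gives right = 1.
(wet) alone gives wet = 1.
(fog) alone gives fog = 1.
But (~fog) is also a unit clause — contradiction.
That branch fails; take hail = 1 instead.
(~fog) alone gives fog = 0.
(right) alone gives right = 1.
But (~right) is also a unit clause — contradiction.
Neither hail = 1 nor hail = 0 works.
That branch fails; take rain = 0 instead.
Branch on wet: set wet = 0.
(fog) alone gives fog = 1.
But (~fog) is also a unit clause — contradiction.
That branch fails; take wet = 1 instead.
(hail) alone gives hail = 1.
(right) alone gives right = 1.
(fog) alone gives fog = 1.
(green) alone gives green = 1.
But (~green) is also a unit clause — contradiction.
Neither wet = 1 nor wet = 0 works.
Neither rain = 1 nor rain = 0 works.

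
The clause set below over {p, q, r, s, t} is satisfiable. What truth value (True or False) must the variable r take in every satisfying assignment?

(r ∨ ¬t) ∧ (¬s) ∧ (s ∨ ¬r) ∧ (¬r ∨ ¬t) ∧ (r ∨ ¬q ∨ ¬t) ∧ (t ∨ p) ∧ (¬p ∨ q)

Suppose r = True.
The clause (¬s) is unit, so s = False.
Now (s) is unsatisfied and unit — conflict.
So every satisfying assignment has r = False.

False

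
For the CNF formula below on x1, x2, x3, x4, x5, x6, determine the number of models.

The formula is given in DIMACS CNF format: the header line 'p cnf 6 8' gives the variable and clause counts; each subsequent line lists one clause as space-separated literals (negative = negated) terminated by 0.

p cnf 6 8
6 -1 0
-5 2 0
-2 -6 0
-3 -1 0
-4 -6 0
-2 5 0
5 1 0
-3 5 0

There are 2^6 = 64 truth assignments over (x1, x2, x3, x4, x5, x6).
Split on x3. With x3 = True, the clauses containing x3 are satisfied and ¬x3 drops from the rest; 2 of the 2^5 = 32 assignments to the other variables satisfy what remains.
With x3 = False, by the same count on the reduced clause set, 3 assignments work.
Total: 2 + 3 = 5.

5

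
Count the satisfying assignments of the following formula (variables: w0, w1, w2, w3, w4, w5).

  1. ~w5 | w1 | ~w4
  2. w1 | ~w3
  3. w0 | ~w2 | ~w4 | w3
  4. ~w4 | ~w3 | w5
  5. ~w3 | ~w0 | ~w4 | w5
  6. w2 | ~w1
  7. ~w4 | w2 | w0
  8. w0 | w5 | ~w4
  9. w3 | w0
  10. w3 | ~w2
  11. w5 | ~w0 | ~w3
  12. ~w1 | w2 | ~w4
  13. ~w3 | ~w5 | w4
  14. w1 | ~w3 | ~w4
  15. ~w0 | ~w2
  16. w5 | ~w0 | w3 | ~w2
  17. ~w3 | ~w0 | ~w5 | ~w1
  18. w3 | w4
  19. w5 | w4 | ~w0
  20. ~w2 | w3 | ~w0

There are 2^6 = 64 truth assignments over (w0, w1, w2, w3, w4, w5).
Split on w1. With w1 = 1, the clauses containing w1 are satisfied and ~w1 drops from the rest; 2 of the 2^5 = 32 assignments to the other variables satisfy what remains.
With w1 = 0, by the same count on the reduced clause set, 1 assignment works.
(One model: w0=F, w1=T, w2=T, w3=T, w4=F, w5=F.)
Total: 2 + 1 = 3.

3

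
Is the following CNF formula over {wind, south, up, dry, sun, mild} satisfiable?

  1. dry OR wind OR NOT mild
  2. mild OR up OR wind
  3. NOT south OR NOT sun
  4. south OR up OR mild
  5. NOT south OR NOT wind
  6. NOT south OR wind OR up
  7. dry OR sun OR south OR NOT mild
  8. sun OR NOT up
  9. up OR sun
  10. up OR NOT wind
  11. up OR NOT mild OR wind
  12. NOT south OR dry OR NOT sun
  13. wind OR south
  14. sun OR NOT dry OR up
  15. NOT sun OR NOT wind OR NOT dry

Case south = false:
From the singleton clause (wind), wind = true.
From the singleton clause (up), up = true.
From the singleton clause (sun), sun = true.
From the singleton clause (NOT dry), dry = false.
Every clause is now satisfied; mild is unconstrained.
A satisfying assignment: wind ↦ true; south ↦ false; up ↦ true; dry ↦ false; sun ↦ true; mild ↦ false.

Yes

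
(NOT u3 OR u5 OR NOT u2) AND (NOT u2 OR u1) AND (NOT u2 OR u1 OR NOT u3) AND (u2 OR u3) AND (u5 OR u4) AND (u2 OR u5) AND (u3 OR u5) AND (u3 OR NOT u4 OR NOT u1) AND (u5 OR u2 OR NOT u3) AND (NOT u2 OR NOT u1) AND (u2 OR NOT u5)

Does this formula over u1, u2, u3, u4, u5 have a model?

Branch on u2: set u2 = false.
Unit clause (u3) forces u3 = true.
Unit clause (u5) forces u5 = true.
That conflicts with the unit clause (NOT u5).
Undo u2 and try u2 = true.
Unit clause (u1) forces u1 = true.
That conflicts with the unit clause (NOT u1).
Neither u2 = true nor u2 = false works.
No assignment satisfies every clause.

Unsatisfiable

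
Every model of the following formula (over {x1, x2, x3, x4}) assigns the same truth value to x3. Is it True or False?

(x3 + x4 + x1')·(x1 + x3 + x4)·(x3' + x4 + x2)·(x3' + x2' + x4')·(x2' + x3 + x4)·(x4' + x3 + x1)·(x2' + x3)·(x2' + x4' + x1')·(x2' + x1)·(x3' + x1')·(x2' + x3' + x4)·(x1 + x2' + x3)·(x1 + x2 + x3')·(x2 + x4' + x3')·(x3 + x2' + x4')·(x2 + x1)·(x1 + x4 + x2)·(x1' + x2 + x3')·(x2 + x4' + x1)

False

Suppose x3 = 1.
Unit clause (x1') forces x1 = 0.
Unit clause (x2') forces x2 = 0.
That conflicts with the unit clause (x2).
So every satisfying assignment has x3 = False.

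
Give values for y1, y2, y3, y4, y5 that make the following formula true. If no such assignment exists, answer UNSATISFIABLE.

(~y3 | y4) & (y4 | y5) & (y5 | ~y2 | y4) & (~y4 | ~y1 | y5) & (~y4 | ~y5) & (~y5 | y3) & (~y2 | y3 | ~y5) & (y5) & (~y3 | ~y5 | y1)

From the singleton clause (y5), y5 = 1.
From the singleton clause (~y4), y4 = 0.
From the singleton clause (~y3), y3 = 0.
That conflicts with the unit clause (y3).

UNSATISFIABLE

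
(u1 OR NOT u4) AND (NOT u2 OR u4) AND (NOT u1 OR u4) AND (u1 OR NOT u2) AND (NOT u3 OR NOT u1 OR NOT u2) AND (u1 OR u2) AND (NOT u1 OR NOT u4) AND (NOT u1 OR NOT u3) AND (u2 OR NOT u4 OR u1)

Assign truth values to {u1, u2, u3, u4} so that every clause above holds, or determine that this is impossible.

Branch on u1: set u1 = true.
(u4) alone gives u4 = true.
But (NOT u4) is also a unit clause — contradiction.
So u1 must be the other value — set u1 = false.
(NOT u4) alone gives u4 = false.
(NOT u2) alone gives u2 = false.
But (u2) is also a unit clause — contradiction.
Neither u1 = true nor u1 = false works.

UNSATISFIABLE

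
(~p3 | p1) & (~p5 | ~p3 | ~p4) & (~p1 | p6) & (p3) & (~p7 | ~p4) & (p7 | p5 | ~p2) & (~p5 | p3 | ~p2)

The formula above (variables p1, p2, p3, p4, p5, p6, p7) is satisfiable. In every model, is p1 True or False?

Suppose p1 = 0.
From the singleton clause (~p3), p3 = 0.
But (p3) is also a unit clause — contradiction.
So every satisfying assignment has p1 = True.

True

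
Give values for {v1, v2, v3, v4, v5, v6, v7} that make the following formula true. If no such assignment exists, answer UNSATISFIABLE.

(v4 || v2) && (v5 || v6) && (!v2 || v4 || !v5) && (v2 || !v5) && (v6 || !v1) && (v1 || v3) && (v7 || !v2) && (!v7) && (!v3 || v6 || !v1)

v1 ↦ true, v2 ↦ false, v3 ↦ false, v4 ↦ true, v5 ↦ false, v6 ↦ true, v7 ↦ false

From the singleton clause (!v7), v7 = false.
From the singleton clause (!v2), v2 = false.
From the singleton clause (v4), v4 = true.
From the singleton clause (!v5), v5 = false.
From the singleton clause (v6), v6 = true.
Suppose v1 = true.
No clause remains; v3 is free.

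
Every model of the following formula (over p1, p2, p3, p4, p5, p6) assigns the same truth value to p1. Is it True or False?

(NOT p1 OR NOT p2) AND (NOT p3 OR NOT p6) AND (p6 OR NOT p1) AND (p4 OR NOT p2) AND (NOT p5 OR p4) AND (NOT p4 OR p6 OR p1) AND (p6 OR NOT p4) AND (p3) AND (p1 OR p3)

False

Suppose p1 = true.
From the singleton clause (NOT p2), p2 = false.
From the singleton clause (p6), p6 = true.
From the singleton clause (NOT p3), p3 = false.
That conflicts with the unit clause (p3).
So every satisfying assignment has p1 = False.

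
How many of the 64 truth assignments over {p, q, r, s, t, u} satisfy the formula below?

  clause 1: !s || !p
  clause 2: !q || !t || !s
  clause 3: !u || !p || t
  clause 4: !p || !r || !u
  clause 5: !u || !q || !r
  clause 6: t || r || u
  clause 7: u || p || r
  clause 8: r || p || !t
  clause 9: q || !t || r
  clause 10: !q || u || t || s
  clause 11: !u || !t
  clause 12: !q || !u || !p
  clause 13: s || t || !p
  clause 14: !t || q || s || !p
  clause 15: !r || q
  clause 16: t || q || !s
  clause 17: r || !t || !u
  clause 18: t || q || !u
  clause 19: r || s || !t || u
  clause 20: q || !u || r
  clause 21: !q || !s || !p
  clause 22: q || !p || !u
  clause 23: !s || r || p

4

There are 2^6 = 64 truth assignments over (p, q, r, s, t, u).
Split on t. With t = true, the clauses containing t are satisfied and !t drops from the rest; 2 of the 2^5 = 32 assignments to the other variables satisfy what remains.
With t = false, by the same count on the reduced clause set, 2 assignments work.
Total: 2 + 2 = 4.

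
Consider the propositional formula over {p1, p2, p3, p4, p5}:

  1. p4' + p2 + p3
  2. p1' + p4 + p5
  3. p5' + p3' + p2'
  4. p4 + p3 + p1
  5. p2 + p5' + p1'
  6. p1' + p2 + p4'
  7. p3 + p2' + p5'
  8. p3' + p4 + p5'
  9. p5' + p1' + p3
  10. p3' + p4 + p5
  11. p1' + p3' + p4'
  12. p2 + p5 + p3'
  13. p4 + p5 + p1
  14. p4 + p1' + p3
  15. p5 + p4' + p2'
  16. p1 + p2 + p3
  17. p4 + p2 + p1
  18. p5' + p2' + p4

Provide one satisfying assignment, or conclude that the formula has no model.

Try p4 = 1.
Try p2 = 0.
Unit clause (p3) forces p3 = 1.
Unit clause (p1') forces p1 = 0.
Unit clause (p5) forces p5 = 1.
Every clause now holds.

p1 ↦ 0; p2 ↦ 0; p3 ↦ 1; p4 ↦ 1; p5 ↦ 1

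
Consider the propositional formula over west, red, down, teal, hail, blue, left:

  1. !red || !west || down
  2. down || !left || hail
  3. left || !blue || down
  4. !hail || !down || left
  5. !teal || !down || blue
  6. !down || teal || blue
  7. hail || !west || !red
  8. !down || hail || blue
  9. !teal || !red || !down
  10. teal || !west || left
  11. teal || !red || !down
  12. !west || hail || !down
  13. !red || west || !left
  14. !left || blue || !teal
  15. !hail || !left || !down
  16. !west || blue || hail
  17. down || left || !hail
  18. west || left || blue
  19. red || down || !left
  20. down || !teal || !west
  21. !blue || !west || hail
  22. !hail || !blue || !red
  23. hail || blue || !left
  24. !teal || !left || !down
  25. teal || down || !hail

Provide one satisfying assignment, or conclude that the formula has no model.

Suppose red = false.
Suppose down = true.
Suppose hail = false.
Unit clause (blue) forces blue = true.
Unit clause (!west) forces west = false.
Suppose teal = false.
No clause remains; left is free.

west: false,  red: false,  down: true,  teal: false,  hail: false,  blue: true,  left: true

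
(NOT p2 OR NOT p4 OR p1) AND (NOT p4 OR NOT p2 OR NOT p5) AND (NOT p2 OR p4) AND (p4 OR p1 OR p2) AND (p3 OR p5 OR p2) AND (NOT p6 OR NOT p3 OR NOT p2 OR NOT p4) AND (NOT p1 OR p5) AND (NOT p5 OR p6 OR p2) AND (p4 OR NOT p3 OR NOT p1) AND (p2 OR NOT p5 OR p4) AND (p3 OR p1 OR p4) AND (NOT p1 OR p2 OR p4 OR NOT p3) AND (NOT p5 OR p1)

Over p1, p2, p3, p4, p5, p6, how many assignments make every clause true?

There are 2^6 = 64 truth assignments over (p1, p2, p3, p4, p5, p6).
Split on p2. With p2 = true, the clauses containing p2 are satisfied and NOT p2 drops from the rest; 0 of the 2^5 = 32 assignments to the other variables satisfy what remains.
With p2 = false, by the same count on the reduced clause set, 4 assignments work.
Total: 0 + 4 = 4.

4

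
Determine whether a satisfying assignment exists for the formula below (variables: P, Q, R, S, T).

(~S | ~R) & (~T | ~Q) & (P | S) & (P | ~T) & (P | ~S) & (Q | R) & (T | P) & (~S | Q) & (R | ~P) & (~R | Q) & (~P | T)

Case S = 0:
The clause (P) is unit, so P = 1.
The clause (R) is unit, so R = 1.
The clause (Q) is unit, so Q = 1.
The clause (~T) is unit, so T = 0.
But (T) is also a unit clause — contradiction.
Backtrack on S: now try S = 1.
The clause (~R) is unit, so R = 0.
The clause (P) is unit, so P = 1.
But (~P) is also a unit clause — contradiction.
Neither S = 1 nor S = 0 works.
No assignment satisfies every clause.

No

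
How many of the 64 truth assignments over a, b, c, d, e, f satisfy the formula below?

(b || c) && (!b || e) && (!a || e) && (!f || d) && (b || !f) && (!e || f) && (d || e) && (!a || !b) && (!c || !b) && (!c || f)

There are 2^6 = 64 truth assignments over (a, b, c, d, e, f).
Split on d. With d = true, the clauses containing d are satisfied and !d drops from the rest; 1 of the 2^5 = 32 assignments to the other variables satisfy what remains.
With d = false, by the same count on the reduced clause set, 0 assignments work.
(One model: a=F, b=T, c=F, d=T, e=T, f=T.)
Total: 1 + 0 = 1.

1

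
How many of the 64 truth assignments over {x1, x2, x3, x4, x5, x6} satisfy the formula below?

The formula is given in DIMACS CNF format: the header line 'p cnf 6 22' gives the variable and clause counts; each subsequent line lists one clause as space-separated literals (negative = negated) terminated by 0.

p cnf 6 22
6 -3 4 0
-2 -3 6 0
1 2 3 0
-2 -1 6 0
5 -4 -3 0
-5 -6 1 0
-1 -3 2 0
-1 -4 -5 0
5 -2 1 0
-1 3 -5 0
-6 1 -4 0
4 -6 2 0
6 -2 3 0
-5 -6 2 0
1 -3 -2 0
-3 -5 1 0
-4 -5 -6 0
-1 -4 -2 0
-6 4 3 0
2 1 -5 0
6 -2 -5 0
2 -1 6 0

3

There are 2^6 = 64 truth assignments over (x1, x2, x3, x4, x5, x6).
Split on x2. With x2 = True, the clauses containing x2 are satisfied and ¬x2 drops from the rest; 2 of the 2^5 = 32 assignments to the other variables satisfy what remains.
With x2 = False, by the same count on the reduced clause set, 1 assignment works.
(One model: x1=T, x2=F, x3=F, x4=T, x5=F, x6=T.)
Total: 2 + 1 = 3.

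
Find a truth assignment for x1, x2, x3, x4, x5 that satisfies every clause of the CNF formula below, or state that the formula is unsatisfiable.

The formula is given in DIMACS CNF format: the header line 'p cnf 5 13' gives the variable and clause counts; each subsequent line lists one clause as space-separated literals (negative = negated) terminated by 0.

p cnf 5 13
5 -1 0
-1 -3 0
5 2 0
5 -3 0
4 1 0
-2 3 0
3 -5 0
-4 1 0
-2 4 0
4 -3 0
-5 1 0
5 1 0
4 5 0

UNSATISFIABLE

Branch on x5: set x5 = True.
From the singleton clause (x3), x3 = True.
From the singleton clause (¬x1), x1 = False.
That conflicts with the unit clause (x1).
That branch fails; take x5 = False instead.
From the singleton clause (¬x1), x1 = False.
That conflicts with the unit clause (x1).
Both values of x5 lead to a conflict.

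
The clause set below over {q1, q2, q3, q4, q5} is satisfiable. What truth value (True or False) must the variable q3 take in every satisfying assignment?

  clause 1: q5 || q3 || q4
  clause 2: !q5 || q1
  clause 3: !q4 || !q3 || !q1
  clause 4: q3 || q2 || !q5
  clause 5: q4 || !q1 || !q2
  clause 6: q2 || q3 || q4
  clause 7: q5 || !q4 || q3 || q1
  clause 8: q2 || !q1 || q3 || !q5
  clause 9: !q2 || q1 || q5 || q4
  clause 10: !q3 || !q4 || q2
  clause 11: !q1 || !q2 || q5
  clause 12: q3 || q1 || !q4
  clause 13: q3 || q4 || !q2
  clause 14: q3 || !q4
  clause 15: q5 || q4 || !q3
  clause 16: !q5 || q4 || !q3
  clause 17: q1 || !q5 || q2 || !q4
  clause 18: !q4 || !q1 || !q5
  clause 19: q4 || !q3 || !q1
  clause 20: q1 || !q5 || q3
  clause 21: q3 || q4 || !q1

Suppose q3 = false.
Unit clause (!q4) forces q4 = false.
Unit clause (q5) forces q5 = true.
Unit clause (q1) forces q1 = true.
But (!q1) is also a unit clause — contradiction.
So every satisfying assignment has q3 = True.

True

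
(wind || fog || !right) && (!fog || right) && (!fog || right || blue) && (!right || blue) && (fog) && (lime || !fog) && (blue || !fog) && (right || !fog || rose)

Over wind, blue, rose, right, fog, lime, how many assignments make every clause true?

4

There are 2^6 = 64 truth assignments over (wind, blue, rose, right, fog, lime).
Split on fog. With fog = true, the clauses containing fog are satisfied and !fog drops from the rest; 4 of the 2^5 = 32 assignments to the other variables satisfy what remains.
With fog = false, by the same count on the reduced clause set, 0 assignments work.
(One model: wind=F, blue=T, rose=F, right=T, fog=T, lime=T.)
Total: 4 + 0 = 4.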